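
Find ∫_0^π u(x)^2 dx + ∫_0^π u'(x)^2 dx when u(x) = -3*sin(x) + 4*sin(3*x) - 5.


||u||_{H^1(0,π)}^2 = 100/3 + 114*π

u'(x) = -3*cos(x) + 12*cos(3*x).
Expand u² and (u')² and integrate term by term on (0, π), using: for integers n ≥ 1, ∫_0^π sin²(nx) dx = ∫_0^π cos²(nx) dx = π/2; for n ≠ n', ∫_0^π sin(nx)sin(n'x) dx = ∫_0^π cos(nx)cos(n'x) dx = 0; and by product-to-sum, ∫_0^π sin(nx)cos(n'x) dx = ½∫_0^π [sin((n+n')x) + sin((n−n')x)] dx, which is 0 when n+n' is even and 2n/(n²−n'²) when n+n' is odd (it need not vanish on (0, π)). For the constant mode: ∫_0^π 1 dx = π, ∫_0^π cos(nx) dx = 0, ∫_0^π sin(nx) dx = (1−(−1)^n)/n.
  u² squared terms: (-5)²·∫1 dx = 25·π = 25*π;  (-3)²·∫sin(x)² dx = 9·π/2 = 9*π/2;  (4)²·∫sin(3x)² dx = 16·π/2 = 8*π.
  u² cross terms: 2·(-5)·(-3)·∫1·sin(x) dx = 30·(2) = 60;  2·(-5)·(4)·∫1·sin(3x) dx = -40·(2/3) = -80/3;  2·(-3)·(4)·∫sin(x)·sin(3x) dx = -24·(0) = 0.
  So ∫_0^π u² dx = 25*π + 9*π/2 + 8*π + 60 − 80/3 + 0 = 100/3 + 75*π/2.
  (u')² squared terms: (-3)²·∫cos(x)² dx = 9·π/2 = 9*π/2;  (12)²·∫cos(3x)² dx = 144·π/2 = 72*π.
  (u')² cross terms: 2·(-3)·(12)·∫cos(x)·cos(3x) dx = -72·(0) = 0.
  So ∫_0^π (u')² dx = 9*π/2 + 72*π + 0 = 153*π/2.
||u||_{H^1}^2 = (100/3 + 75*π/2) + (153*π/2) = 100/3 + 114*π.


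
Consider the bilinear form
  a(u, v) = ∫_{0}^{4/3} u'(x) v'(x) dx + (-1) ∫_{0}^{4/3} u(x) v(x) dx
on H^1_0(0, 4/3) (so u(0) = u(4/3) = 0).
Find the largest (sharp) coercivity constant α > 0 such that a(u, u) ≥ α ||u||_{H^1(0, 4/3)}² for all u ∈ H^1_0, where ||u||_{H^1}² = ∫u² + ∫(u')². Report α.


α = (-16 + 9*π^2)/(16 + 9*π^2)

Coercivity of a(·,·) on H^1_0(0, 4/3) means a(u, u) ≥ α ||u||_{H^1}² for every u ∈ H^1_0.
The interval has length L = 4/3, and Poincaré/coercivity depend only on L. Here a(u, u) = ∫(u')² + (-1)·∫u².
Here c = -1 < 0 with |c| < (π/L)² = 9*π^2/16, so coercivity still holds. The condition a(u,u) ≥ α||u||_{H^1}² reads (1−α)∫(u')² ≥ (α−c)∫u². Any admissible α is ≤ 1 (rapidly oscillating u have ∫u²/∫(u')² → 0), and α = 1 would force 0 ≥ (1−c)∫u², impossible since c < 1; so 1−α > 0. By the sharp Poincaré inequality on H^1_0 of an interval of length L, ∫(u')² ≥ (π/L)²∫u² with equality for the first sine mode sin(π(x−x₀)/L) (x₀ the left endpoint), so the inequality holds for all u iff (1−α)(π/L)² ≥ α − c, i.e. α ≤ ((π/L)² + c)/((π/L)² + 1) = (1 + c(L/π)²)/(1 + (L/π)²). (Direct route, valid since c ≤ 0: Poincaré gives c∫u² ≥ c(L/π)²∫(u')², so a(u,u) ≥ (1 + c(L/π)²)∫(u')², while ||u||_{H^1}² ≤ (1 + (L/π)²)∫(u')²; dividing yields the same α.) With (π/L)² = 9*π^2/16 and c = -1, the largest admissible constant is α = ((π/L)² + c)/((π/L)² + 1).
Simplifying, α = (-16 + 9*π^2)/(16 + 9*π^2).


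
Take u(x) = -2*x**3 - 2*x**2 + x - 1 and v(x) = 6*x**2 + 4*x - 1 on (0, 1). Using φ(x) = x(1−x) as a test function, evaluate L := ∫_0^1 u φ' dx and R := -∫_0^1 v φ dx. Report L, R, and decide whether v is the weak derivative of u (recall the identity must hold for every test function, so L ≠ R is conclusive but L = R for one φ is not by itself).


LHS = 7/15, RHS = -7/15. No, v is not the weak derivative of u.

u(x) = -2*x**3 - 2*x**2 + x - 1, classical derivative u'(x) = -6*x**2 - 4*x + 1.
φ(x) = x(1−x), so φ'(x) = 1 - 2*x.
Note φ(0) = φ(1) = 0, so the boundary term u·φ vanishes.
LHS = ∫_0^1 u(x) φ'(x) dx = ∫_0^1 (4*x^4 + 2*x^3 - 4*x^2 + 3*x - 1) dx. Term by term:
  ∫_0^1 4*x^4 dx = 4/5;  ∫_0^1 2*x^3 dx = 1/2;  ∫_0^1 -4*x^2 dx = -4/3;
  ∫_0^1 3*x dx = 3/2;  ∫_0^1 -1 dx = -1.
Sum: 4/5 + 1/2 − 4/3 + 3/2 − 1 = 7/15.
So LHS = 7/15.
∫_0^1 v(x) φ(x) dx = ∫_0^1 (-6*x^4 + 2*x^3 + 5*x^2 - x) dx. Term by term:
  ∫_0^1 -6*x^4 dx = -6/5;  ∫_0^1 2*x^3 dx = 1/2;  ∫_0^1 5*x^2 dx = 5/3;
  ∫_0^1 -x dx = -1/2.
Sum: -6/5 + 1/2 + 5/3 − 1/2 = 7/15.
So RHS = -∫_0^1 v(x) φ(x) dx = -7/15.
LHS − RHS = 14/15 ≠ 0, so the identity fails.
(For a valid weak derivative the identity must hold for EVERY test function, in particular this one. The failure shows v is NOT the weak derivative of u.)
Correct weak derivative would be u'(x) = -6*x**2 - 4*x + 1.


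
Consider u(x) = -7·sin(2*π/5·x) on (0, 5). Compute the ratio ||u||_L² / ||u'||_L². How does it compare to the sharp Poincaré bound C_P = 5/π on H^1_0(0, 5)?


||u||_L² / ||u'||_L² = 5/(2*π) < C_P = 5/π.

u(x) = -7·sin(2*π/5·x), so u'(x) = -14*π*cos(2*π*x/5)/5.
Writing u(x) = A·sin(kπx/L) with A = -7 and k = 2, use ∫_0^L sin²(kπx/L) dx = L/2 and ∫_0^L cos²(kπx/L) dx = L/2.
u² = 49·sin²(2*π/5·x) and (u')² = 196*π^2/25·cos²(2*π/5·x), and each of sin², cos² integrates to L/2 = 5/2 over (0, 5).
∫_0^5 u² dx = 245/2, so ||u||_L² = 7*sqrt(10)/2.
∫_0^5 (u')² dx = 98*π^2/5, so ||u'||_L² = 7*sqrt(10)*π/5.
Ratio ||u||_L² / ||u'||_L² = 5/(2*π).
Sharp Poincaré constant on H^1_0(0, 5) is C_P = L/π = 5/π, achieved by sin(π/5·x).
This is the k = 2 harmonic; the ratio L/(kπ) is strictly less than C_P = L/π, consistent with the sharp inequality ||u||_L² ≤ C_P ||u'||_L².


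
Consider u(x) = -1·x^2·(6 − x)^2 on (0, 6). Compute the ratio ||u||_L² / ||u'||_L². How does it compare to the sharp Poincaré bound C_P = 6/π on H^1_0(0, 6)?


||u||_L² / ||u'||_L² = sqrt(3) < C_P = 6/π.

u(x) = -1·x^2·(6 − x)^2, so u'(x) = 4*x*(-x^2 + 9*x - 18).
u(x) = -1·x^2·(6 − x)^2 vanishes at x = 0 and x = 6, so u ∈ H^1_0(0, 6). Differentiate via the product rule and integrate the resulting polynomials term by term.
  ∫_0^6 u² dx = ∫_0^6 (x^8 - 24*x^7 + 216*x^6 - 864*x^5 + 1296*x^4) dx. Term by term:
    ∫_0^6 x^8 dx = 1119744;  ∫_0^6 -24*x^7 dx = -5038848;  ∫_0^6 216*x^6 dx = 60466176/7;
    ∫_0^6 -864*x^5 dx = -6718464;  ∫_0^6 1296*x^4 dx = 10077696/5.
  Sum: 1119744 − 5038848 + 60466176/7 − 6718464 + 10077696/5 = 559872/35.
  ∫_0^6 (u')² dx = ∫_0^6 (16*x^6 - 288*x^5 + 1872*x^4 - 5184*x^3 + 5184*x^2) dx. Term by term:
    ∫_0^6 16*x^6 dx = 4478976/7;  ∫_0^6 -288*x^5 dx = -2239488;  ∫_0^6 1872*x^4 dx = 14556672/5;
    ∫_0^6 -5184*x^3 dx = -1679616;  ∫_0^6 5184*x^2 dx = 373248.
  Sum: 4478976/7 − 2239488 + 14556672/5 − 1679616 + 373248 = 186624/35.
∫_0^6 u² dx = 559872/35, so ||u||_L² = 432*sqrt(105)/35.
∫_0^6 (u')² dx = 186624/35, so ||u'||_L² = 432*sqrt(35)/35.
Ratio ||u||_L² / ||u'||_L² = sqrt(3).
Sharp Poincaré constant on H^1_0(0, 6) is C_P = L/π = 6/π, achieved by sin(π/6·x).
A polynomial bump cannot attain the sharp Poincaré constant (only the first sine eigenfunction does), so the ratio is strictly less than C_P, consistent with ||u||_L² ≤ C_P ||u'||_L².


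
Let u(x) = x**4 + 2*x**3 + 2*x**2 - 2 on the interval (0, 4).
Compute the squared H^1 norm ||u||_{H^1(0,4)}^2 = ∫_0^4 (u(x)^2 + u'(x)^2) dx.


||u||_{H^1}^2 = 54485936/315

The H^1 norm (squared) on an interval (0, L) is
  ||u||_{H^1}^2 = ∫_0^L u(x)^2 dx + ∫_0^L u'(x)^2 dx.
Compute u'(x) = 4*x**3 + 6*x**2 + 4*x.
Then u(x)^2 = x**8 + 4*x**7 + 8*x**6 + 8*x**5 - 8*x**3 - 8*x**2 + 4 and u'(x)^2 = 16*x**6 + 48*x**5 + 68*x**4 + 48*x**3 + 16*x**2.
Integrate each monomial from 0 to 4 using ∫_0^4 c·x^n dx = c·4^(n+1)/(n+1):
  ∫_0^4 u(x)^2 dx = ∫_0^4 (x^8 + 4*x^7 + 8*x^6 + 8*x^5 - 8*x^3 - 8*x^2 + 4) dx. Term by term:
    ∫_0^4 x^8 dx = 262144/9;  ∫_0^4 4*x^7 dx = 32768;  ∫_0^4 8*x^6 dx = 131072/7;
    ∫_0^4 8*x^5 dx = 16384/3;  ∫_0^4 -8*x^3 dx = -512;  ∫_0^4 -8*x^2 dx = -512/3;
    ∫_0^4 4 dx = 16.
  Sum: 262144/9 + 32768 + 131072/7 + 16384/3 − 512 − 512/3 + 16 = 5381104/63.
  ∫_0^4 u'(x)^2 dx = ∫_0^4 (16*x^6 + 48*x^5 + 68*x^4 + 48*x^3 + 16*x^2) dx. Term by term:
    ∫_0^4 16*x^6 dx = 262144/7;  ∫_0^4 48*x^5 dx = 32768;  ∫_0^4 68*x^4 dx = 69632/5;
    ∫_0^4 48*x^3 dx = 3072;  ∫_0^4 16*x^2 dx = 1024/3.
  Sum: 262144/7 + 32768 + 69632/5 + 3072 + 1024/3 = 9193472/105.
Adding: ||u||_{H^1}^2 = 5381104/63 + 9193472/105 = 54485936/315.


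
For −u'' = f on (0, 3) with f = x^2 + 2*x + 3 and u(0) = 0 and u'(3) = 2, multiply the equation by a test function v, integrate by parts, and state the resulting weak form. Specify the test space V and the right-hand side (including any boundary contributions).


V = {v ∈ H^1(0, 3) : v(0) = 0} (test functions vanish at x = 0 where u is specified); weak form: ∫_0^3 u'v' dx = ∫_0^3 (x^2 + 2*x + 3) v dx + 2·v(3) for all v ∈ V.

Multiply both sides by a test function v and integrate from 0 to 3:
  ∫_0^3 −u''(x) v(x) dx = ∫_0^3 f(x) v(x) dx.
Integrate the LHS by parts once:
  ∫_0^3 −u'' v dx = −[u'(x) v(x)]_0^3 + ∫_0^3 u'(x) v'(x) dx.
Thus ∫_0^3 u'(x) v'(x) dx = ∫_0^3 f(x) v(x) dx + [u'(x) v(x)]_0^3.
Choose V so that boundary terms are either known or forced to vanish.
Mixed BC: u(0) = 0 (Dirichlet) and u'(3) = 2 (Neumann). Define V = {v ∈ H^1(0, 3) : v(0) = 0}. Then [u' v]_0^3 = u'(3)·v(3) − u'(0)·0 = 2·v(3).
Weak formulation: find u (satisfying any essential BC) such that ∫_0^3 u'(x) v'(x) dx = ∫_0^3 f v dx + 2·v(3) for all v ∈ V (Dirichlet at 0 absorbed into V; Neumann datum at x = 3 contributes the boundary term).
Substituting f(x) = x^2 + 2*x + 3, the right-hand side is ∫_0^3 (x^2 + 2*x + 3) v dx + 2·v(3).


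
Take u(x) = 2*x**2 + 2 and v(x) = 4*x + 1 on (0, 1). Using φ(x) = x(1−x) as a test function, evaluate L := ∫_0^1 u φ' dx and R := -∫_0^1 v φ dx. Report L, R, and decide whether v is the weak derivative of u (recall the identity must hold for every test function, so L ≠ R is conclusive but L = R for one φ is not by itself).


LHS = -1/3, RHS = -1/2. No, v is not the weak derivative of u.

u(x) = 2*x**2 + 2, classical derivative u'(x) = 4*x.
φ(x) = x(1−x), so φ'(x) = 1 - 2*x.
Note φ(0) = φ(1) = 0, so the boundary term u·φ vanishes.
LHS = ∫_0^1 u(x) φ'(x) dx = ∫_0^1 (-4*x^3 + 2*x^2 - 4*x + 2) dx. Term by term:
  ∫_0^1 -4*x^3 dx = -1;  ∫_0^1 2*x^2 dx = 2/3;  ∫_0^1 -4*x dx = -2;
  ∫_0^1 2 dx = 2.
Sum: -1 + 2/3 − 2 + 2 = -1/3.
So LHS = -1/3.
∫_0^1 v(x) φ(x) dx = ∫_0^1 (-4*x^3 + 3*x^2 + x) dx. Term by term:
  ∫_0^1 -4*x^3 dx = -1;  ∫_0^1 3*x^2 dx = 1;  ∫_0^1 x dx = 1/2.
Sum: -1 + 1 + 1/2 = 1/2.
So RHS = -∫_0^1 v(x) φ(x) dx = -1/2.
LHS − RHS = 1/6 ≠ 0, so the identity fails.
(For a valid weak derivative the identity must hold for EVERY test function, in particular this one. The failure shows v is NOT the weak derivative of u.)
Correct weak derivative would be u'(x) = 4*x.


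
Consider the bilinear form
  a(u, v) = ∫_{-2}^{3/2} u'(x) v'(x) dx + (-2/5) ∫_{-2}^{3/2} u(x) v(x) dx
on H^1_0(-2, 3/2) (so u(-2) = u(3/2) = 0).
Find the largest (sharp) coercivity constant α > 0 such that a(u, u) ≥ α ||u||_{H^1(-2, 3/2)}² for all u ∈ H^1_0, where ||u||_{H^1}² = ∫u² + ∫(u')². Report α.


α = 2*(-49 + 10*π^2)/(5*(4*π^2 + 49))

Coercivity of a(·,·) on H^1_0(-2, 3/2) means a(u, u) ≥ α ||u||_{H^1}² for every u ∈ H^1_0.
The interval has length L = 7/2, and Poincaré/coercivity depend only on L. Here a(u, u) = ∫(u')² + (-2/5)·∫u².
Here c = -2/5 < 0 with |c| < (π/L)² = 4*π^2/49, so coercivity still holds. The condition a(u,u) ≥ α||u||_{H^1}² reads (1−α)∫(u')² ≥ (α−c)∫u². Any admissible α is ≤ 1 (rapidly oscillating u have ∫u²/∫(u')² → 0), and α = 1 would force 0 ≥ (1−c)∫u², impossible since c < 1; so 1−α > 0. By the sharp Poincaré inequality on H^1_0 of an interval of length L, ∫(u')² ≥ (π/L)²∫u² with equality for the first sine mode sin(π(x−x₀)/L) (x₀ the left endpoint), so the inequality holds for all u iff (1−α)(π/L)² ≥ α − c, i.e. α ≤ ((π/L)² + c)/((π/L)² + 1) = (1 + c(L/π)²)/(1 + (L/π)²). (Direct route, valid since c ≤ 0: Poincaré gives c∫u² ≥ c(L/π)²∫(u')², so a(u,u) ≥ (1 + c(L/π)²)∫(u')², while ||u||_{H^1}² ≤ (1 + (L/π)²)∫(u')²; dividing yields the same α.) With (π/L)² = 4*π^2/49 and c = -2/5, the largest admissible constant is α = ((π/L)² + c)/((π/L)² + 1).
Simplifying, α = 2*(-49 + 10*π^2)/(5*(4*π^2 + 49)).


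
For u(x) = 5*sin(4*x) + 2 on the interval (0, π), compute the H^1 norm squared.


||u||_{H^1(0,π)}^2 = 433*π/2

u'(x) = 20*cos(4*x).
Expand u² and (u')² and integrate term by term on (0, π), using: for integers n ≥ 1, ∫_0^π sin²(nx) dx = ∫_0^π cos²(nx) dx = π/2; for n ≠ n', ∫_0^π sin(nx)sin(n'x) dx = ∫_0^π cos(nx)cos(n'x) dx = 0; and by product-to-sum, ∫_0^π sin(nx)cos(n'x) dx = ½∫_0^π [sin((n+n')x) + sin((n−n')x)] dx, which is 0 when n+n' is even and 2n/(n²−n'²) when n+n' is odd (it need not vanish on (0, π)). For the constant mode: ∫_0^π 1 dx = π, ∫_0^π cos(nx) dx = 0, ∫_0^π sin(nx) dx = (1−(−1)^n)/n.
  u² squared terms: (2)²·∫1 dx = 4·π = 4*π;  (5)²·∫sin(4x)² dx = 25·π/2 = 25*π/2.
  u² cross terms: 2·(2)·(5)·∫1·sin(4x) dx = 20·(0) = 0.
  So ∫_0^π u² dx = 4*π + 25*π/2 + 0 = 33*π/2.
  (u')² squared terms: (20)²·∫cos(4x)² dx = 400·π/2 = 200*π.
  So ∫_0^π (u')² dx = 200*π.
||u||_{H^1}^2 = (33*π/2) + (200*π) = 433*π/2.


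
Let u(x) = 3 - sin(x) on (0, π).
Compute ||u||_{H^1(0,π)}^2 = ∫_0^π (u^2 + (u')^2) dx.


||u||_{H^1(0,π)}^2 = -12 + 10*π

u'(x) = -cos(x).
Expand u² and (u')² and integrate term by term on (0, π), using: for integers n ≥ 1, ∫_0^π sin²(nx) dx = ∫_0^π cos²(nx) dx = π/2; for n ≠ n', ∫_0^π sin(nx)sin(n'x) dx = ∫_0^π cos(nx)cos(n'x) dx = 0; and by product-to-sum, ∫_0^π sin(nx)cos(n'x) dx = ½∫_0^π [sin((n+n')x) + sin((n−n')x)] dx, which is 0 when n+n' is even and 2n/(n²−n'²) when n+n' is odd (it need not vanish on (0, π)). For the constant mode: ∫_0^π 1 dx = π, ∫_0^π cos(nx) dx = 0, ∫_0^π sin(nx) dx = (1−(−1)^n)/n.
  u² squared terms: (3)²·∫1 dx = 9·π = 9*π;  (-1)²·∫sin(x)² dx = 1·π/2 = π/2.
  u² cross terms: 2·(3)·(-1)·∫1·sin(x) dx = -6·(2) = -12.
  So ∫_0^π u² dx = 9*π + π/2 − 12 = -12 + 19*π/2.
  (u')² squared terms: (-1)²·∫cos(x)² dx = 1·π/2 = π/2.
  So ∫_0^π (u')² dx = π/2.
||u||_{H^1}^2 = (-12 + 19*π/2) + (π/2) = -12 + 10*π.


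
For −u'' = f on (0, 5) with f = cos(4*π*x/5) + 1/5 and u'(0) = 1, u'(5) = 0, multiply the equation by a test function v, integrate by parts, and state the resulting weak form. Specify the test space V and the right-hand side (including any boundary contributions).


V = H^1(0, 5) (v unrestricted at boundary; u is determined up to an additive constant); weak form: ∫_0^5 u'v' dx = ∫_0^5 (cos(4*π*x/5) + 1/5) v dx − v(0) for all v ∈ V.

Multiply both sides by a test function v and integrate from 0 to 5:
  ∫_0^5 −u''(x) v(x) dx = ∫_0^5 f(x) v(x) dx.
Integrate the LHS by parts once:
  ∫_0^5 −u'' v dx = −[u'(x) v(x)]_0^5 + ∫_0^5 u'(x) v'(x) dx.
Thus ∫_0^5 u'(x) v'(x) dx = ∫_0^5 f(x) v(x) dx + [u'(x) v(x)]_0^5.
Choose V so that boundary terms are either known or forced to vanish.
u has inhomogeneous Neumann u'(0) = 1, u'(5) = 0. [u' v]_0^5 = (0)·v(5) − (1)·v(0) = − v(0). Take V = H^1(0, 5); boundary term becomes part of RHS.
Weak formulation: find u (satisfying any essential BC) such that ∫_0^5 u'(x) v'(x) dx = ∫_0^5 f v dx − v(0) for all v ∈ V (Neumann data are natural BCs: they enter the RHS as boundary terms).
Substituting f(x) = cos(4*π*x/5) + 1/5, the right-hand side is ∫_0^5 (cos(4*π*x/5) + 1/5) v dx − v(0).
Compatibility check (pure Neumann): taking v ≡ 1 ∈ V gives 0 = ∫_0^5 f dx + (0) − (1), i.e. ∫_0^5 f dx must equal u'(0) − u'(5) = 1. Indeed ∫_0^5 (cos(4*π*x/5) + 1/5) dx = 1, so the data are compatible. The solution is then unique only up to an additive constant (fix it e.g. by requiring ∫_0^5 u dx = 0).


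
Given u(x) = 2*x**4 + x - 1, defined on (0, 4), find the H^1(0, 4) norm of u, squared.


||u||_{H^1}^2 = 84814952/315

The H^1 norm (squared) on an interval (0, L) is
  ||u||_{H^1}^2 = ∫_0^L u(x)^2 dx + ∫_0^L u'(x)^2 dx.
Compute u'(x) = 8*x**3 + 1.
Then u(x)^2 = 4*x**8 + 4*x**5 - 4*x**4 + x**2 - 2*x + 1 and u'(x)^2 = 64*x**6 + 16*x**3 + 1.
Integrate each monomial from 0 to 4 using ∫_0^4 c·x^n dx = c·4^(n+1)/(n+1):
  ∫_0^4 u(x)^2 dx = ∫_0^4 (4*x^8 + 4*x^5 - 4*x^4 + x^2 - 2*x + 1) dx. Term by term:
    ∫_0^4 4*x^8 dx = 1048576/9;  ∫_0^4 4*x^5 dx = 8192/3;  ∫_0^4 -4*x^4 dx = -4096/5;
    ∫_0^4 x^2 dx = 64/3;  ∫_0^4 -2*x dx = -16;  ∫_0^4 1 dx = 4.
  Sum: 1048576/9 + 8192/3 − 4096/5 + 64/3 − 16 + 4 = 5329316/45.
  ∫_0^4 u'(x)^2 dx = ∫_0^4 (64*x^6 + 16*x^3 + 1) dx. Term by term:
    ∫_0^4 64*x^6 dx = 1048576/7;  ∫_0^4 16*x^3 dx = 1024;  ∫_0^4 1 dx = 4.
  Sum: 1048576/7 + 1024 + 4 = 1055772/7.
Adding: ||u||_{H^1}^2 = 5329316/45 + 1055772/7 = 84814952/315.


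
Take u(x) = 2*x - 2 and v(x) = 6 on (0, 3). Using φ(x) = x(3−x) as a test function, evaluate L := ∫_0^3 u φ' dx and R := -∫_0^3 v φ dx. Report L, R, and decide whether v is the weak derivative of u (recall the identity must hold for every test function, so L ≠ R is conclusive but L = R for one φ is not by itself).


LHS = -9, RHS = -27. No, v is not the weak derivative of u.

u(x) = 2*x - 2, classical derivative u'(x) = 2.
φ(x) = x(3−x), so φ'(x) = 3 - 2*x.
Note φ(0) = φ(3) = 0, so the boundary term u·φ vanishes.
LHS = ∫_0^3 u(x) φ'(x) dx = ∫_0^3 (-4*x^2 + 10*x - 6) dx. Term by term:
  ∫_0^3 -4*x^2 dx = -36;  ∫_0^3 10*x dx = 45;  ∫_0^3 -6 dx = -18.
Sum: -36 + 45 − 18 = -9.
So LHS = -9.
∫_0^3 v(x) φ(x) dx = ∫_0^3 (-6*x^2 + 18*x) dx. Term by term:
  ∫_0^3 -6*x^2 dx = -54;  ∫_0^3 18*x dx = 81.
Sum: -54 + 81 = 27.
So RHS = -∫_0^3 v(x) φ(x) dx = -27.
LHS − RHS = 18 ≠ 0, so the identity fails.
(For a valid weak derivative the identity must hold for EVERY test function, in particular this one. The failure shows v is NOT the weak derivative of u.)
Correct weak derivative would be u'(x) = 2.


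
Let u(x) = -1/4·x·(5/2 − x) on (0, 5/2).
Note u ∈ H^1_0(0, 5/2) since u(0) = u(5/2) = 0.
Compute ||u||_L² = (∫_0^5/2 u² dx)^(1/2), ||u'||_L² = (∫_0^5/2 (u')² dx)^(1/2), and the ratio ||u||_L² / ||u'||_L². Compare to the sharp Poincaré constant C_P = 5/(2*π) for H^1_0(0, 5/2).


||u||_L² / ||u'||_L² = sqrt(10)/4 < C_P = 5/(2*π).

u(x) = -1/4·x·(5/2 − x), so u'(x) = x/2 - 5/8.
u(x) = -1/4·x·(5/2 − x) vanishes at x = 0 and x = 5/2, so u ∈ H^1_0(0, 5/2). Differentiate via the product rule and integrate the resulting polynomials term by term.
  ∫_0^5/2 u² dx = ∫_0^5/2 (x^4/16 - 5*x^3/16 + 25*x^2/64) dx. Term by term:
    ∫_0^5/2 x^4/16 dx = 625/512;  ∫_0^5/2 -5*x^3/16 dx = -3125/1024;  ∫_0^5/2 25*x^2/64 dx = 3125/1536.
  Sum: 625/512 − 3125/1024 + 3125/1536 = 625/3072.
  ∫_0^5/2 (u')² dx = ∫_0^5/2 (x^2/4 - 5*x/8 + 25/64) dx. Term by term:
    ∫_0^5/2 x^2/4 dx = 125/96;  ∫_0^5/2 -5*x/8 dx = -125/64;  ∫_0^5/2 25/64 dx = 125/128.
  Sum: 125/96 − 125/64 + 125/128 = 125/384.
∫_0^5/2 u² dx = 625/3072, so ||u||_L² = 25*sqrt(3)/96.
∫_0^5/2 (u')² dx = 125/384, so ||u'||_L² = 5*sqrt(30)/48.
Ratio ||u||_L² / ||u'||_L² = sqrt(10)/4.
Sharp Poincaré constant on H^1_0(0, 5/2) is C_P = L/π = 5/(2*π), achieved by sin(2*π/5·x).
A polynomial bump cannot attain the sharp Poincaré constant (only the first sine eigenfunction does), so the ratio is strictly less than C_P, consistent with ||u||_L² ≤ C_P ||u'||_L².


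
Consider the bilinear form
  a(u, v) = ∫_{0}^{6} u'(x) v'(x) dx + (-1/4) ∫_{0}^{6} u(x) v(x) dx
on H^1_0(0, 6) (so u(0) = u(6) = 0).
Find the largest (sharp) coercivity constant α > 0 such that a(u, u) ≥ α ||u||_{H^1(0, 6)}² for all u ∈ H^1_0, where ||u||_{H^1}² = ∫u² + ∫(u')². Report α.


α = (-9 + π^2)/(π^2 + 36)

Coercivity of a(·,·) on H^1_0(0, 6) means a(u, u) ≥ α ||u||_{H^1}² for every u ∈ H^1_0.
The interval has length L = 6, and Poincaré/coercivity depend only on L. Here a(u, u) = ∫(u')² + (-1/4)·∫u².
Here c = -1/4 < 0 with |c| < (π/L)² = π^2/36, so coercivity still holds. The condition a(u,u) ≥ α||u||_{H^1}² reads (1−α)∫(u')² ≥ (α−c)∫u². Any admissible α is ≤ 1 (rapidly oscillating u have ∫u²/∫(u')² → 0), and α = 1 would force 0 ≥ (1−c)∫u², impossible since c < 1; so 1−α > 0. By the sharp Poincaré inequality on H^1_0 of an interval of length L, ∫(u')² ≥ (π/L)²∫u² with equality for the first sine mode sin(π(x−x₀)/L) (x₀ the left endpoint), so the inequality holds for all u iff (1−α)(π/L)² ≥ α − c, i.e. α ≤ ((π/L)² + c)/((π/L)² + 1) = (1 + c(L/π)²)/(1 + (L/π)²). (Direct route, valid since c ≤ 0: Poincaré gives c∫u² ≥ c(L/π)²∫(u')², so a(u,u) ≥ (1 + c(L/π)²)∫(u')², while ||u||_{H^1}² ≤ (1 + (L/π)²)∫(u')²; dividing yields the same α.) With (π/L)² = π^2/36 and c = -1/4, the largest admissible constant is α = ((π/L)² + c)/((π/L)² + 1).
Simplifying, α = (-9 + π^2)/(π^2 + 36).


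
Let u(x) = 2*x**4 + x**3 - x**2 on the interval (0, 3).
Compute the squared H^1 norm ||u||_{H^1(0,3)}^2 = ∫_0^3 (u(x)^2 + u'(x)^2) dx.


||u||_{H^1}^2 = 2477961/70

The H^1 norm (squared) on an interval (0, L) is
  ||u||_{H^1}^2 = ∫_0^L u(x)^2 dx + ∫_0^L u'(x)^2 dx.
Compute u'(x) = 8*x**3 + 3*x**2 - 2*x.
Then u(x)^2 = 4*x**8 + 4*x**7 - 3*x**6 - 2*x**5 + x**4 and u'(x)^2 = 64*x**6 + 48*x**5 - 23*x**4 - 12*x**3 + 4*x**2.
Integrate each monomial from 0 to 3 using ∫_0^3 c·x^n dx = c·3^(n+1)/(n+1):
  ∫_0^3 u(x)^2 dx = ∫_0^3 (4*x^8 + 4*x^7 - 3*x^6 - 2*x^5 + x^4) dx. Term by term:
    ∫_0^3 4*x^8 dx = 8748;  ∫_0^3 4*x^7 dx = 6561/2;  ∫_0^3 -3*x^6 dx = -6561/7;
    ∫_0^3 -2*x^5 dx = -243;  ∫_0^3 x^4 dx = 243/5.
  Sum: 8748 + 6561/2 − 6561/7 − 243 + 243/5 = 762777/70.
  ∫_0^3 u'(x)^2 dx = ∫_0^3 (64*x^6 + 48*x^5 - 23*x^4 - 12*x^3 + 4*x^2) dx. Term by term:
    ∫_0^3 64*x^6 dx = 139968/7;  ∫_0^3 48*x^5 dx = 5832;  ∫_0^3 -23*x^4 dx = -5589/5;
    ∫_0^3 -12*x^3 dx = -243;  ∫_0^3 4*x^2 dx = 36.
  Sum: 139968/7 + 5832 − 5589/5 − 243 + 36 = 857592/35.
Adding: ||u||_{H^1}^2 = 762777/70 + 857592/35 = 2477961/70.


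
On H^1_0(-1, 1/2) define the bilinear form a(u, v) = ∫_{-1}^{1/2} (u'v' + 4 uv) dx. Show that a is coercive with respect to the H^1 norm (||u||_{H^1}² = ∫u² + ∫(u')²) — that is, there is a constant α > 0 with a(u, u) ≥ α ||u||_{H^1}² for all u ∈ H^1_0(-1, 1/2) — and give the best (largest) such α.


α = 1

Coercivity of a(·,·) on H^1_0(-1, 1/2) means a(u, u) ≥ α ||u||_{H^1}² for every u ∈ H^1_0.
The interval has length L = 3/2, and Poincaré/coercivity depend only on L. Here a(u, u) = ∫(u')² + (4)·∫u².
Here c = 4 ≥ 1, so a(u,u) = ∫(u')² + c∫u² ≥ ∫(u')² + ∫u² = ||u||_{H^1}², i.e. α = 1 works. No larger α is possible: a(u,u) ≥ α||u||_{H^1}² means (1−α)∫(u')² ≥ (α−c)∫u², and for the modes u_n = sin(nπ(x−x₀)/L) (x₀ the left endpoint) one has ∫u_n²/∫(u_n')² = (L/(nπ))² → 0, so a(u_n,u_n)/||u_n||_{H^1}² → 1. Hence the optimal constant is α = 1.
Therefore α = 1.


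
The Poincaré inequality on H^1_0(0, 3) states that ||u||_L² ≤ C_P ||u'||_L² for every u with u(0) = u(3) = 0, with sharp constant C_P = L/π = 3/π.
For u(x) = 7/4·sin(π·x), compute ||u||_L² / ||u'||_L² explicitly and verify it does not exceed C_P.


||u||_L² / ||u'||_L² = 1/π < C_P = 3/π.

u(x) = 7/4·sin(π·x), so u'(x) = 7*π*cos(π*x)/4.
Writing u(x) = A·sin(kπx/L) with A = 7/4 and k = 3, use ∫_0^L sin²(kπx/L) dx = L/2 and ∫_0^L cos²(kπx/L) dx = L/2.
u² = 49/16·sin²(π·x) and (u')² = 49*π^2/16·cos²(π·x), and each of sin², cos² integrates to L/2 = 3/2 over (0, 3).
∫_0^3 u² dx = 147/32, so ||u||_L² = 7*sqrt(6)/8.
∫_0^3 (u')² dx = 147*π^2/32, so ||u'||_L² = 7*sqrt(6)*π/8.
Ratio ||u||_L² / ||u'||_L² = 1/π.
Sharp Poincaré constant on H^1_0(0, 3) is C_P = L/π = 3/π, achieved by sin(π/3·x).
This is the k = 3 harmonic; the ratio L/(kπ) is strictly less than C_P = L/π, consistent with the sharp inequality ||u||_L² ≤ C_P ||u'||_L².


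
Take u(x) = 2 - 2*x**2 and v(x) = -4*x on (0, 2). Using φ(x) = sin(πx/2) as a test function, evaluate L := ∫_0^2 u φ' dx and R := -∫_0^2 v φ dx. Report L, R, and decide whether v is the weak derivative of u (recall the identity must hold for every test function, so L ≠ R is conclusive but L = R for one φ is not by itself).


LHS = 16/π, RHS = 16/π. Yes, v = u' weakly.

u(x) = 2 - 2*x**2, classical derivative u'(x) = -4*x.
φ(x) = sin(πx/2), so φ'(x) = π*cos(π*x/2)/2.
Note φ(0) = φ(2) = 0, so the boundary term u·φ vanishes.
LHS = ∫_0^2 u(x) φ'(x) dx = ∫_0^2 (-π*x^2*cos(π*x/2) + π*cos(π*x/2)) dx. Term by term:
  ∫_0^2 π*cos(π*x/2) dx = 0;  ∫_0^2 -π*x^2*cos(π*x/2) dx = 16/π.
Sum: 0 + 16/π = 16/π.
So LHS = 16/π.
∫_0^2 v(x) φ(x) dx = ∫_0^2 (-4*x*sin(π*x/2)) dx. Term by term:
  ∫_0^2 -4*x*sin(π*x/2) dx = -16/π.
So RHS = -∫_0^2 v(x) φ(x) dx = 16/π.
LHS = RHS, so the identity holds for this test φ.
Moreover u is smooth here and v(x) = u'(x) = -4*x pointwise, so the identity holds for every test function. Hence v is the weak derivative of u.


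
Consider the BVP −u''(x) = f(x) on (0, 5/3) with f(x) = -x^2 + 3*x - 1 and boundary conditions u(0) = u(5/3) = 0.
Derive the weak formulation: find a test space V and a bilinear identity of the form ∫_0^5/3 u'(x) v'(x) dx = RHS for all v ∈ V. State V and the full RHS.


V = H^1_0(0, 5/3) (so v(0) = v(5/3) = 0); weak form: ∫_0^5/3 u'v' dx = ∫_0^5/3 (-x^2 + 3*x - 1) v dx for all v ∈ V.

Multiply both sides by a test function v and integrate from 0 to 5/3:
  ∫_0^5/3 −u''(x) v(x) dx = ∫_0^5/3 f(x) v(x) dx.
Integrate the LHS by parts once:
  ∫_0^5/3 −u'' v dx = −[u'(x) v(x)]_0^5/3 + ∫_0^5/3 u'(x) v'(x) dx.
Thus ∫_0^5/3 u'(x) v'(x) dx = ∫_0^5/3 f(x) v(x) dx + [u'(x) v(x)]_0^5/3.
Choose V so that boundary terms are either known or forced to vanish.
u is Dirichlet: u(0) = u(5/3) = 0. Let V = H^1_0(0, 5/3); then v(0) = v(5/3) = 0, and [u' v]_0^5/3 = 0.
Weak formulation: find u (satisfying any essential BC) such that ∫_0^5/3 u'(x) v'(x) dx = ∫_0^5/3 f v dx for all v ∈ V.
Substituting f(x) = -x^2 + 3*x - 1, the right-hand side is ∫_0^5/3 (-x^2 + 3*x - 1) v dx.


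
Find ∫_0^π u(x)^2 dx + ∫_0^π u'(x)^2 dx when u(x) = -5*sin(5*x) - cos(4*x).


||u||_{H^1(0,π)}^2 = 1700/9 + 667*π/2

u'(x) = 4*sin(4*x) - 25*cos(5*x).
Expand u² and (u')² and integrate term by term on (0, π), using: for integers n ≥ 1, ∫_0^π sin²(nx) dx = ∫_0^π cos²(nx) dx = π/2; for n ≠ n', ∫_0^π sin(nx)sin(n'x) dx = ∫_0^π cos(nx)cos(n'x) dx = 0; and by product-to-sum, ∫_0^π sin(nx)cos(n'x) dx = ½∫_0^π [sin((n+n')x) + sin((n−n')x)] dx, which is 0 when n+n' is even and 2n/(n²−n'²) when n+n' is odd (it need not vanish on (0, π)).
  u² squared terms: (-1)²·∫cos(4x)² dx = 1·π/2 = π/2;  (-5)²·∫sin(5x)² dx = 25·π/2 = 25*π/2.
  u² cross terms: 2·(-1)·(-5)·∫cos(4x)·sin(5x) dx = 10·(10/9) = 100/9.
  So ∫_0^π u² dx = π/2 + 25*π/2 + 100/9 = 100/9 + 13*π.
  (u')² squared terms: (-25)²·∫cos(5x)² dx = 625·π/2 = 625*π/2;  (4)²·∫sin(4x)² dx = 16·π/2 = 8*π.
  (u')² cross terms: 2·(-25)·(4)·∫cos(5x)·sin(4x) dx = -200·(-8/9) = 1600/9.
  So ∫_0^π (u')² dx = 625*π/2 + 8*π + 1600/9 = 1600/9 + 641*π/2.
||u||_{H^1}^2 = (100/9 + 13*π) + (1600/9 + 641*π/2) = 1700/9 + 667*π/2.


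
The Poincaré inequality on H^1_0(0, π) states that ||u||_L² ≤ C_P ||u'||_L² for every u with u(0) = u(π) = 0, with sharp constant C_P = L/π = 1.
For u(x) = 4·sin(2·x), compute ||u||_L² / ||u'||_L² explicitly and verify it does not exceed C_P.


||u||_L² / ||u'||_L² = 1/2 < C_P = 1.

u(x) = 4·sin(2·x), so u'(x) = 8*cos(2*x).
Writing u(x) = A·sin(kπx/L) with A = 4 and k = 2, use ∫_0^L sin²(kπx/L) dx = L/2 and ∫_0^L cos²(kπx/L) dx = L/2.
u² = 16·sin²(2·x) and (u')² = 64·cos²(2·x), and each of sin², cos² integrates to L/2 = π/2 over (0, π).
∫_0^π u² dx = 8*π, so ||u||_L² = 2*sqrt(2)*sqrt(π).
∫_0^π (u')² dx = 32*π, so ||u'||_L² = 4*sqrt(2)*sqrt(π).
Ratio ||u||_L² / ||u'||_L² = 1/2.
Sharp Poincaré constant on H^1_0(0, π) is C_P = L/π = 1, achieved by sin(x).
This is the k = 2 harmonic; the ratio L/(kπ) is strictly less than C_P = L/π, consistent with the sharp inequality ||u||_L² ≤ C_P ||u'||_L².


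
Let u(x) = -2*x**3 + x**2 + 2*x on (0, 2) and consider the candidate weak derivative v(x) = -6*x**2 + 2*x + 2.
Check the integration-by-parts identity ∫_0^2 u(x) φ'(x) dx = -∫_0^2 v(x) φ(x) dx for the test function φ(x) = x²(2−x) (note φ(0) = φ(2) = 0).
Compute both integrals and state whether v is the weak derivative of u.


LHS = 104/15, RHS = 104/15. Yes, v = u' weakly.

u(x) = -2*x**3 + x**2 + 2*x, classical derivative u'(x) = -6*x**2 + 2*x + 2.
φ(x) = x²(2−x), so φ'(x) = x*(4 - 3*x).
Note φ(0) = φ(2) = 0, so the boundary term u·φ vanishes.
LHS = ∫_0^2 u(x) φ'(x) dx = ∫_0^2 (6*x^5 - 11*x^4 - 2*x^3 + 8*x^2) dx. Term by term:
  ∫_0^2 6*x^5 dx = 64;  ∫_0^2 -11*x^4 dx = -352/5;  ∫_0^2 -2*x^3 dx = -8;
  ∫_0^2 8*x^2 dx = 64/3.
Sum: 64 − 352/5 − 8 + 64/3 = 104/15.
So LHS = 104/15.
∫_0^2 v(x) φ(x) dx = ∫_0^2 (6*x^5 - 14*x^4 + 2*x^3 + 4*x^2) dx. Term by term:
  ∫_0^2 6*x^5 dx = 64;  ∫_0^2 -14*x^4 dx = -448/5;  ∫_0^2 2*x^3 dx = 8;
  ∫_0^2 4*x^2 dx = 32/3.
Sum: 64 − 448/5 + 8 + 32/3 = -104/15.
So RHS = -∫_0^2 v(x) φ(x) dx = 104/15.
LHS = RHS, so the identity holds for this test φ.
Moreover u is smooth here and v(x) = u'(x) = -6*x**2 + 2*x + 2 pointwise, so the identity holds for every test function. Hence v is the weak derivative of u.


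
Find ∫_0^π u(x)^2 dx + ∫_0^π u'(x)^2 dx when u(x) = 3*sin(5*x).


||u||_{H^1(0,π)}^2 = 117*π

u'(x) = 15*cos(5*x).
Expand u² and (u')² and integrate term by term on (0, π), using: for integers n ≥ 1, ∫_0^π sin²(nx) dx = ∫_0^π cos²(nx) dx = π/2; for n ≠ n', ∫_0^π sin(nx)sin(n'x) dx = ∫_0^π cos(nx)cos(n'x) dx = 0; and by product-to-sum, ∫_0^π sin(nx)cos(n'x) dx = ½∫_0^π [sin((n+n')x) + sin((n−n')x)] dx, which is 0 when n+n' is even and 2n/(n²−n'²) when n+n' is odd (it need not vanish on (0, π)).
  u² squared terms: (3)²·∫sin(5x)² dx = 9·π/2 = 9*π/2.
  So ∫_0^π u² dx = 9*π/2.
  (u')² squared terms: (15)²·∫cos(5x)² dx = 225·π/2 = 225*π/2.
  So ∫_0^π (u')² dx = 225*π/2.
||u||_{H^1}^2 = (9*π/2) + (225*π/2) = 117*π.


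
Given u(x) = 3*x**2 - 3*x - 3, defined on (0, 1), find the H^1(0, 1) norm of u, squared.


||u||_{H^1}^2 = 153/10

The H^1 norm (squared) on an interval (0, L) is
  ||u||_{H^1}^2 = ∫_0^L u(x)^2 dx + ∫_0^L u'(x)^2 dx.
Compute u'(x) = 6*x - 3.
Then u(x)^2 = 9*x**4 - 18*x**3 - 9*x**2 + 18*x + 9 and u'(x)^2 = 36*x**2 - 36*x + 9.
Integrate each monomial from 0 to 1 using ∫_0^1 c·x^n dx = c·1^(n+1)/(n+1):
  ∫_0^1 u(x)^2 dx = ∫_0^1 (9*x^4 - 18*x^3 - 9*x^2 + 18*x + 9) dx. Term by term:
    ∫_0^1 9*x^4 dx = 9/5;  ∫_0^1 -18*x^3 dx = -9/2;  ∫_0^1 -9*x^2 dx = -3;
    ∫_0^1 18*x dx = 9;  ∫_0^1 9 dx = 9.
  Sum: 9/5 − 9/2 − 3 + 9 + 9 = 123/10.
  ∫_0^1 u'(x)^2 dx = ∫_0^1 (36*x^2 - 36*x + 9) dx. Term by term:
    ∫_0^1 36*x^2 dx = 12;  ∫_0^1 -36*x dx = -18;  ∫_0^1 9 dx = 9.
  Sum: 12 − 18 + 9 = 3.
Adding: ||u||_{H^1}^2 = 123/10 + 3 = 153/10.


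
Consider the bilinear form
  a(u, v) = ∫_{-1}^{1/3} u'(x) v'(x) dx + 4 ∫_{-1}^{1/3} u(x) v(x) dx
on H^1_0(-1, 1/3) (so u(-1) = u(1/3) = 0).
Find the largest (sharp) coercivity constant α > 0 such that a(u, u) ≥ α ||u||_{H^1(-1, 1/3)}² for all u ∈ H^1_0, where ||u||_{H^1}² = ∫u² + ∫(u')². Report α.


α = 1

Coercivity of a(·,·) on H^1_0(-1, 1/3) means a(u, u) ≥ α ||u||_{H^1}² for every u ∈ H^1_0.
The interval has length L = 4/3, and Poincaré/coercivity depend only on L. Here a(u, u) = ∫(u')² + (4)·∫u².
Here c = 4 ≥ 1, so a(u,u) = ∫(u')² + c∫u² ≥ ∫(u')² + ∫u² = ||u||_{H^1}², i.e. α = 1 works. No larger α is possible: a(u,u) ≥ α||u||_{H^1}² means (1−α)∫(u')² ≥ (α−c)∫u², and for the modes u_n = sin(nπ(x−x₀)/L) (x₀ the left endpoint) one has ∫u_n²/∫(u_n')² = (L/(nπ))² → 0, so a(u_n,u_n)/||u_n||_{H^1}² → 1. Hence the optimal constant is α = 1.
Therefore α = 1.


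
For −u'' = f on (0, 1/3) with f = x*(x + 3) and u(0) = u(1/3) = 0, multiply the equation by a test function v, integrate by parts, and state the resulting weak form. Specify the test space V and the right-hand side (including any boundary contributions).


V = H^1_0(0, 1/3) (so v(0) = v(1/3) = 0); weak form: ∫_0^1/3 u'v' dx = ∫_0^1/3 (x*(x + 3)) v dx for all v ∈ V.

Multiply both sides by a test function v and integrate from 0 to 1/3:
  ∫_0^1/3 −u''(x) v(x) dx = ∫_0^1/3 f(x) v(x) dx.
Integrate the LHS by parts once:
  ∫_0^1/3 −u'' v dx = −[u'(x) v(x)]_0^1/3 + ∫_0^1/3 u'(x) v'(x) dx.
Thus ∫_0^1/3 u'(x) v'(x) dx = ∫_0^1/3 f(x) v(x) dx + [u'(x) v(x)]_0^1/3.
Choose V so that boundary terms are either known or forced to vanish.
u is Dirichlet: u(0) = u(1/3) = 0. Let V = H^1_0(0, 1/3); then v(0) = v(1/3) = 0, and [u' v]_0^1/3 = 0.
Weak formulation: find u (satisfying any essential BC) such that ∫_0^1/3 u'(x) v'(x) dx = ∫_0^1/3 f v dx for all v ∈ V.
Substituting f(x) = x*(x + 3), the right-hand side is ∫_0^1/3 (x*(x + 3)) v dx.


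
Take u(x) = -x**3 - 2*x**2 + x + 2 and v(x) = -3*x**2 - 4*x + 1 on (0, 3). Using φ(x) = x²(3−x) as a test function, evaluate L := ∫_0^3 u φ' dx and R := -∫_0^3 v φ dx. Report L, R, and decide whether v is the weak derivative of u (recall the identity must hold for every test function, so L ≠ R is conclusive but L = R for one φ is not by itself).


LHS = 459/4, RHS = 459/4. Yes, v = u' weakly.

u(x) = -x**3 - 2*x**2 + x + 2, classical derivative u'(x) = -3*x**2 - 4*x + 1.
φ(x) = x²(3−x), so φ'(x) = 3*x*(2 - x).
Note φ(0) = φ(3) = 0, so the boundary term u·φ vanishes.
LHS = ∫_0^3 u(x) φ'(x) dx = ∫_0^3 (3*x^5 - 15*x^3 + 12*x) dx. Term by term:
  ∫_0^3 3*x^5 dx = 729/2;  ∫_0^3 -15*x^3 dx = -1215/4;  ∫_0^3 12*x dx = 54.
Sum: 729/2 − 1215/4 + 54 = 459/4.
So LHS = 459/4.
∫_0^3 v(x) φ(x) dx = ∫_0^3 (3*x^5 - 5*x^4 - 13*x^3 + 3*x^2) dx. Term by term:
  ∫_0^3 3*x^5 dx = 729/2;  ∫_0^3 -5*x^4 dx = -243;  ∫_0^3 -13*x^3 dx = -1053/4;
  ∫_0^3 3*x^2 dx = 27.
Sum: 729/2 − 243 − 1053/4 + 27 = -459/4.
So RHS = -∫_0^3 v(x) φ(x) dx = 459/4.
LHS = RHS, so the identity holds for this test φ.
Moreover u is smooth here and v(x) = u'(x) = -3*x**2 - 4*x + 1 pointwise, so the identity holds for every test function. Hence v is the weak derivative of u.


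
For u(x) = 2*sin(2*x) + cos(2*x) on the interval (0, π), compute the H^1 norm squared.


||u||_{H^1(0,π)}^2 = 25*π/2

u'(x) = -2*sin(2*x) + 4*cos(2*x).
Expand u² and (u')² and integrate term by term on (0, π), using: for integers n ≥ 1, ∫_0^π sin²(nx) dx = ∫_0^π cos²(nx) dx = π/2; for n ≠ n', ∫_0^π sin(nx)sin(n'x) dx = ∫_0^π cos(nx)cos(n'x) dx = 0; and by product-to-sum, ∫_0^π sin(nx)cos(n'x) dx = ½∫_0^π [sin((n+n')x) + sin((n−n')x)] dx, which is 0 when n+n' is even and 2n/(n²−n'²) when n+n' is odd (it need not vanish on (0, π)).
  u² squared terms: (2)²·∫sin(2x)² dx = 4·π/2 = 2*π;  (1)²·∫cos(2x)² dx = 1·π/2 = π/2.
  u² cross terms: 2·(2)·(1)·∫sin(2x)·cos(2x) dx = 4·(0) = 0.
  So ∫_0^π u² dx = 2*π + π/2 + 0 = 5*π/2.
  (u')² squared terms: (-2)²·∫sin(2x)² dx = 4·π/2 = 2*π;  (4)²·∫cos(2x)² dx = 16·π/2 = 8*π.
  (u')² cross terms: 2·(-2)·(4)·∫sin(2x)·cos(2x) dx = -16·(0) = 0.
  So ∫_0^π (u')² dx = 2*π + 8*π + 0 = 10*π.
||u||_{H^1}^2 = (5*π/2) + (10*π) = 25*π/2.


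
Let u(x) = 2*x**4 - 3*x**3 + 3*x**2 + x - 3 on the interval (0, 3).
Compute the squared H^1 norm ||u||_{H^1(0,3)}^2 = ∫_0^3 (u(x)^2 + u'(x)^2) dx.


||u||_{H^1}^2 = 918381/70

The H^1 norm (squared) on an interval (0, L) is
  ||u||_{H^1}^2 = ∫_0^L u(x)^2 dx + ∫_0^L u'(x)^2 dx.
Compute u'(x) = 8*x**3 - 9*x**2 + 6*x + 1.
Then u(x)^2 = 4*x**8 - 12*x**7 + 21*x**6 - 14*x**5 - 9*x**4 + 24*x**3 - 17*x**2 - 6*x + 9 and u'(x)^2 = 64*x**6 - 144*x**5 + 177*x**4 - 92*x**3 + 18*x**2 + 12*x + 1.
Integrate each monomial from 0 to 3 using ∫_0^3 c·x^n dx = c·3^(n+1)/(n+1):
  ∫_0^3 u(x)^2 dx = ∫_0^3 (4*x^8 - 12*x^7 + 21*x^6 - 14*x^5 - 9*x^4 + 24*x^3 - 17*x^2 - 6*x + 9) dx. Term by term:
    ∫_0^3 4*x^8 dx = 8748;  ∫_0^3 -12*x^7 dx = -19683/2;  ∫_0^3 21*x^6 dx = 6561;
    ∫_0^3 -14*x^5 dx = -1701;  ∫_0^3 -9*x^4 dx = -2187/5;  ∫_0^3 24*x^3 dx = 486;
    ∫_0^3 -17*x^2 dx = -153;  ∫_0^3 -6*x dx = -27;  ∫_0^3 9 dx = 27.
  Sum: 8748 − 19683/2 + 6561 − 1701 − 2187/5 + 486 − 153 − 27 + 27 = 36621/10.
  ∫_0^3 u'(x)^2 dx = ∫_0^3 (64*x^6 - 144*x^5 + 177*x^4 - 92*x^3 + 18*x^2 + 12*x + 1) dx. Term by term:
    ∫_0^3 64*x^6 dx = 139968/7;  ∫_0^3 -144*x^5 dx = -17496;  ∫_0^3 177*x^4 dx = 43011/5;
    ∫_0^3 -92*x^3 dx = -1863;  ∫_0^3 18*x^2 dx = 162;  ∫_0^3 12*x dx = 54;
    ∫_0^3 1 dx = 3.
  Sum: 139968/7 − 17496 + 43011/5 − 1863 + 162 + 54 + 3 = 331017/35.
Adding: ||u||_{H^1}^2 = 36621/10 + 331017/35 = 918381/70.


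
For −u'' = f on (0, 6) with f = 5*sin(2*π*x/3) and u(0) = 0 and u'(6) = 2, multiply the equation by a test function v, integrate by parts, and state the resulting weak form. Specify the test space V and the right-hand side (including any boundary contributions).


V = {v ∈ H^1(0, 6) : v(0) = 0} (test functions vanish at x = 0 where u is specified); weak form: ∫_0^6 u'v' dx = ∫_0^6 (5*sin(2*π*x/3)) v dx + 2·v(6) for all v ∈ V.

Multiply both sides by a test function v and integrate from 0 to 6:
  ∫_0^6 −u''(x) v(x) dx = ∫_0^6 f(x) v(x) dx.
Integrate the LHS by parts once:
  ∫_0^6 −u'' v dx = −[u'(x) v(x)]_0^6 + ∫_0^6 u'(x) v'(x) dx.
Thus ∫_0^6 u'(x) v'(x) dx = ∫_0^6 f(x) v(x) dx + [u'(x) v(x)]_0^6.
Choose V so that boundary terms are either known or forced to vanish.
Mixed BC: u(0) = 0 (Dirichlet) and u'(6) = 2 (Neumann). Define V = {v ∈ H^1(0, 6) : v(0) = 0}. Then [u' v]_0^6 = u'(6)·v(6) − u'(0)·0 = 2·v(6).
Weak formulation: find u (satisfying any essential BC) such that ∫_0^6 u'(x) v'(x) dx = ∫_0^6 f v dx + 2·v(6) for all v ∈ V (Dirichlet at 0 absorbed into V; Neumann datum at x = 6 contributes the boundary term).
Substituting f(x) = 5*sin(2*π*x/3), the right-hand side is ∫_0^6 (5*sin(2*π*x/3)) v dx + 2·v(6).


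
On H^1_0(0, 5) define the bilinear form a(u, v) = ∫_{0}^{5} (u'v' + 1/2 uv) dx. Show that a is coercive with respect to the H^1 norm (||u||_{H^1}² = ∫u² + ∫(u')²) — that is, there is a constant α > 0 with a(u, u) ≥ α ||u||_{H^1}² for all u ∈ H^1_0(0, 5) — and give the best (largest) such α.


α = (π^2 + 25/2)/(π^2 + 25)

Coercivity of a(·,·) on H^1_0(0, 5) means a(u, u) ≥ α ||u||_{H^1}² for every u ∈ H^1_0.
The interval has length L = 5, and Poincaré/coercivity depend only on L. Here a(u, u) = ∫(u')² + (1/2)·∫u².
Here 0 < c = 1/2 < 1. The condition a(u,u) ≥ α||u||_{H^1}² reads (1−α)∫(u')² ≥ (α−c)∫u². Any admissible α is ≤ 1 (rapidly oscillating u have ∫u²/∫(u')² → 0), and α = 1 would force 0 ≥ (1−c)∫u², impossible since c < 1; so 1−α > 0. By the sharp Poincaré inequality on H^1_0 of an interval of length L, ∫(u')² ≥ (π/L)²∫u² with equality for the first sine mode sin(π(x−x₀)/L) (x₀ the left endpoint), so the inequality holds for all u iff (1−α)(π/L)² ≥ α − c, i.e. α ≤ ((π/L)² + c)/((π/L)² + 1) = (1 + c(L/π)²)/(1 + (L/π)²). With (π/L)² = π^2/25 and c = 1/2, the largest admissible constant is α = ((π/L)² + c)/((π/L)² + 1).
Simplifying, α = (π^2 + 25/2)/(π^2 + 25).


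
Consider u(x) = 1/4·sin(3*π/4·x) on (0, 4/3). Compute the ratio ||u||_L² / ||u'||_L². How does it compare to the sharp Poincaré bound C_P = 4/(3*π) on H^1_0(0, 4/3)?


||u||_L² / ||u'||_L² = 4/(3*π) = C_P.

u(x) = 1/4·sin(3*π/4·x), so u'(x) = 3*π*cos(3*π*x/4)/16.
Writing u(x) = A·sin(kπx/L) with A = 1/4 and k = 1, use ∫_0^L sin²(kπx/L) dx = L/2 and ∫_0^L cos²(kπx/L) dx = L/2.
u² = 1/16·sin²(3*π/4·x) and (u')² = 9*π^2/256·cos²(3*π/4·x), and each of sin², cos² integrates to L/2 = 2/3 over (0, 4/3).
∫_0^4/3 u² dx = 1/24, so ||u||_L² = sqrt(6)/12.
∫_0^4/3 (u')² dx = 3*π^2/128, so ||u'||_L² = sqrt(6)*π/16.
Ratio ||u||_L² / ||u'||_L² = 4/(3*π).
Sharp Poincaré constant on H^1_0(0, 4/3) is C_P = L/π = 4/(3*π), achieved by sin(3*π/4·x).
This is the k = 1 eigenfunction (up to amplitude), so the ratio equals the sharp Poincaré constant exactly.
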